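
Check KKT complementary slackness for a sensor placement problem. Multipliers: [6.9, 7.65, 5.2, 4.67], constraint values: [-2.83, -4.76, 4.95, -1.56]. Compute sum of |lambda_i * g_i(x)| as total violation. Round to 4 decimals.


KKT complementary slackness check:
lambda_1 * g_1 = 6.9 * -2.83 = -19.527
lambda_2 * g_2 = 7.65 * -4.76 = -36.414
lambda_3 * g_3 = 5.2 * 4.95 = 25.74
lambda_4 * g_4 = 4.67 * -1.56 = -7.2852
Total violation = 19.527 + 36.414 + 25.74 + 7.2852 = 88.9662


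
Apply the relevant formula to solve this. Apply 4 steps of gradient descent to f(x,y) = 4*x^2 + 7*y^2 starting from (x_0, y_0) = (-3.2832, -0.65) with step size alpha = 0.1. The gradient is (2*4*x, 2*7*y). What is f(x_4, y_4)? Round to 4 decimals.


Gradient descent on f(x,y) = 4*x^2 + 7*y^2.
Starting point: (-3.2832, -0.65), alpha = 0.1
Step 1: grad_x = 2*4*-3.2832 = -26.2656, grad_y = 2*7*-0.65 = -9.1
  x_1 = -3.2832 - 0.1*-26.2656 = -0.6566
  y_1 = -0.65 - 0.1*-9.1 = 0.26
Step 2: grad_x = 2*4*-0.6566 = -5.2531, grad_y = 2*7*0.26 = 3.64
  x_2 = -0.6566 - 0.1*-5.2531 = -0.1313
  y_2 = 0.26 - 0.1*3.64 = -0.104
Step 3: grad_x = 2*4*-0.1313 = -1.0506, grad_y = 2*7*-0.104 = -1.456
  x_3 = -0.1313 - 0.1*-1.0506 = -0.0263
  y_3 = -0.104 - 0.1*-1.456 = 0.0416
Step 4: grad_x = 2*4*-0.0263 = -0.2101, grad_y = 2*7*0.0416 = 0.5824
  x_4 = -0.0263 - 0.1*-0.2101 = -0.0053
  y_4 = 0.0416 - 0.1*0.5824 = -0.0166
f(-0.0053, -0.0166) = 4*(-0.0053)^2 + 7*(-0.0166)^2 = 0.002


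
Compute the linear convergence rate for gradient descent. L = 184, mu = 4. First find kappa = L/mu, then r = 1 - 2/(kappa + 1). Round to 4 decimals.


Step 1: Compute the condition number.
kappa = L/mu = 184/4 = 46.0
Step 2: Compute the convergence rate.
r = 1 - 2/(kappa + 1) = 1 - 2*mu/(L + mu) = (L - mu)/(L + mu) = 180/188 = 0.9574


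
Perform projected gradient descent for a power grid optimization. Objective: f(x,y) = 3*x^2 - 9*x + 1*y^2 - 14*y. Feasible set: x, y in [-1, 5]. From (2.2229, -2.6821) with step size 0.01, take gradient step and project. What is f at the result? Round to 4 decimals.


Step 1: Compute gradient at (2.2229, -2.6821).
grad_x = 2*3*2.2229 - 9 = 4.3374
grad_y = 2*1*-2.6821 - 14 = -19.3642
Step 2: Gradient step.
x_raw = 2.2229 - 0.01*4.3374 = 2.1795
y_raw = -2.6821 - 0.01*-19.3642 = -2.4885
Step 3: Project onto [-1, 5].
x_proj = clip(2.1795) = 2.1795
y_proj = clip(-2.4885) = -1.0
Step 4: Evaluate f.
f(2.1795, -1.0) = 9.6353


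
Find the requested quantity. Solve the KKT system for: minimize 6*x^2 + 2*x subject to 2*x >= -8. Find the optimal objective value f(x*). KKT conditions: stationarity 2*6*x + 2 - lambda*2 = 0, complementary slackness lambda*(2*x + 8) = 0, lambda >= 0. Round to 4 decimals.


Step 1: Try lambda = 0 (constraint inactive).
Stationarity: 2*6*x + 2 = 0
x* = -2/(2*6) = -1/6 = -0.1667 (rounded; the exact value -1/6 is used below)
Check constraint: 2*-0.1667 = -0.3334 >= -8 -- satisfied.
Step 2: Compute optimal value.
f(x*) = 6*(-1/6)^2 + 2*(-1/6) = -0.1667


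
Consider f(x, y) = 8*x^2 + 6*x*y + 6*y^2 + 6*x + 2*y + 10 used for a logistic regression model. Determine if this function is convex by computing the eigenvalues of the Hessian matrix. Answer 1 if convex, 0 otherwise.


The Hessian of f(x,y) = 8*x^2 + 6*x*y + 6*y^2 + 6*x + 2*y + 10 is:
H = [[16, 6], [6, 12]]
Trace = 16 + 12 = 28
Determinant = 16*12 - (6)^2 = 156
Discriminant = (28)^2 - 4*156 = 160.0
Eigenvalues: lambda_1 = 7.6754, lambda_2 = 20.3246
The function is convex.

1


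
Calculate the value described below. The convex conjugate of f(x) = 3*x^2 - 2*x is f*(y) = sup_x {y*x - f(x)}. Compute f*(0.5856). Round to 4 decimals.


f*(y) = sup_x {y*x - a*x^2 - b*x} = sup_x {(y-b)*x - a*x^2}
FOC: (y - b) - 2a*x = 0 => x* = (y - b)/(2a)
x* = (0.5856 + 2)/(2*3) = 0.4309
f*(0.5856) = (y-b)^2/(4a) = (0.5856 + 2)^2/(4*3)
= 6.6853/12 = 0.5571


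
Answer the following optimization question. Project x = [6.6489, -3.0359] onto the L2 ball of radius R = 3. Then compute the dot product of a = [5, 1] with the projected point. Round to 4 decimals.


Step 1: Compute ||x|| (intermediates to 6 decimals).
||x|| = sqrt(6.6489^2 + (-3.0359)^2) = 7.309211
Step 2: Project.
Since ||x|| > R, scale = R/||x|| = 3/7.309211 = 0.410441, proj(x) = scale * x
proj(x) = [2.728981, -1.246058]
Step 3: Dot product.
a^T * proj(x) = 5*2.728981 + 1*(-1.246058) = 12.3988


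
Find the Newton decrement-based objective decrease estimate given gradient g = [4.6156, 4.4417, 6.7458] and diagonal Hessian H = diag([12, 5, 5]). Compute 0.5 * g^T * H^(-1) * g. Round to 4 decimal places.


Step 1: H is diagonal, so H^(-1) * g = [0.3846, 0.8883, 1.3492].
Step 2: g^T H^(-1) g = sum_i g_i^2 / H_ii
  = (4.6156)^2/12 + (4.4417)^2/5 + (6.7458)^2/5
  = 1.7753 + 3.9457 + 9.1012 = 14.8222
Step 3: Objective decrease = 0.5 * g^T H^(-1) g = 7.4111


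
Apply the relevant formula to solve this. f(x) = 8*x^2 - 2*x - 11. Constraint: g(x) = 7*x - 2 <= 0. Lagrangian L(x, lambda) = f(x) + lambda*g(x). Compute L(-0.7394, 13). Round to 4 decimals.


Step 1: Evaluate f(x).
f(-0.7394) = 8*(-0.7394)^2 - 2*(-0.7394) - 11 = -5.1475
Step 2: Evaluate g(x).
g(-0.7394) = 7*-0.7394 - 2 = -7.1758
Step 3: Compute Lagrangian.
L = -5.1475 + 13*-7.1758 = -98.4329


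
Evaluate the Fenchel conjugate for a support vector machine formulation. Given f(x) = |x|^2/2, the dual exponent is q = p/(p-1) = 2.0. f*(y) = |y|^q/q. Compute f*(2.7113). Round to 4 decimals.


The conjugate exponent q satisfies 1/p + 1/q = 1.
p = 2, so q = 2/(2 - 1) = 2.0
|y|^q = 2.7113^2.0 = 7.3511
f*(2.7113) = 7.3511 / 2.0 = 3.6756


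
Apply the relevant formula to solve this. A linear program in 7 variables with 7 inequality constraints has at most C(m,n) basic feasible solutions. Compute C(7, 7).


Each vertex corresponds to some choice of n active constraints out of m, so the number of vertices is at most C(m, n) = m! / (n!(m-n)!).
m = 7, n = 7
Numerator: 7 * 6 * 5 * 4 * 3 * 2 * 1
Denominator: 7! = 5040
C(7, 7) = 1


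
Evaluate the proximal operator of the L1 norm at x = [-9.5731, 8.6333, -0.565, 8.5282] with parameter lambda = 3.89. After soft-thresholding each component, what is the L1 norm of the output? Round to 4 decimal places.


Soft-thresholding with lambda = 3.89:
prox(-9.5731) = sign(-9.5731)*max(|-9.5731| - 3.89, 0) = -5.6831
prox(8.6333) = sign(8.6333)*max(|8.6333| - 3.89, 0) = 4.7433
prox(-0.565) = sign(-0.565)*max(|-0.565| - 3.89, 0) = 0.0
prox(8.5282) = sign(8.5282)*max(|8.5282| - 3.89, 0) = 4.6382
prox(x) = [-5.6831, 4.7433, 0.0, 4.6382]
||prox(x)||_1 = 5.6831 + 4.7433 + 0.0 + 4.6382 = 15.0646


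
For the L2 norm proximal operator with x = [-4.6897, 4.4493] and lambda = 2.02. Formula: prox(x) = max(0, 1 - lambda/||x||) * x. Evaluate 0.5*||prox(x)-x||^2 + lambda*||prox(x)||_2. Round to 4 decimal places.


Step 1: Compute ||x||.
||x|| = 6.4645
Step 2: Compute scaling factor.
scale = max(0, 1 - 2.02/6.4645) = 0.6875
Step 3: prox(x) = [-3.2243, 3.059]
||prox(x)|| = 4.4445
Step 4: Proximal objective.
0.5*||prox-x||^2 = 2.0402
lambda*||prox|| = 8.9779
Total = 11.0181


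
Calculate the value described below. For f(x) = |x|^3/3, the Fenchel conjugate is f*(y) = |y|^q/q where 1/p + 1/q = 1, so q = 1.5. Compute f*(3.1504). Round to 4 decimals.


The conjugate exponent q satisfies 1/p + 1/q = 1.
p = 3, so q = 3/(3 - 1) = 1.5
|y|^q = 3.1504^1.5 = 5.5918
f*(3.1504) = 5.5918 / 1.5 = 3.7278


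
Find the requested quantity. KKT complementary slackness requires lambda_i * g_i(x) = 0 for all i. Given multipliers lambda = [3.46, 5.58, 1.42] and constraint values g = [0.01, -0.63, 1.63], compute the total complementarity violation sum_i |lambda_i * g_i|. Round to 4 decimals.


KKT complementary slackness check:
lambda_1 * g_1 = 3.46 * 0.01 = 0.0346
lambda_2 * g_2 = 5.58 * -0.63 = -3.5154
lambda_3 * g_3 = 1.42 * 1.63 = 2.3146
Total violation = 0.0346 + 3.5154 + 2.3146 = 5.8646


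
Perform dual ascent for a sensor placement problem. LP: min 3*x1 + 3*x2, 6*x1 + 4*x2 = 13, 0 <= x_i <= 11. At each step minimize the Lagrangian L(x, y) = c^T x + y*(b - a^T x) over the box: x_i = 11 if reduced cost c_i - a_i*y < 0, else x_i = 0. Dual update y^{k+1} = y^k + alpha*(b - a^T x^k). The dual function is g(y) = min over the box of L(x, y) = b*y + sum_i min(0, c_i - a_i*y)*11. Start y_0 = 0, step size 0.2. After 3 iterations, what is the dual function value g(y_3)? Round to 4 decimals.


Dual ascent for LP: min 3*x1 + 3*x2, 6*x1 + 4*x2 = 13, 0 <= x_i <= 11
Step 1: y^k = 0.0, reduced costs: (3.0, 3.0)
  x^k = (0.0, 0.0), subgradient = b - a^T x = 13.0
  y^{k+1} = 0.0 + 0.2*13.0 = 2.6
Step 2: y^k = 2.6, reduced costs: (-12.6, -7.4)
  x^k = (11.0, 11.0), subgradient = b - a^T x = -97.0
  y^{k+1} = 2.6 + 0.2*-97.0 = -16.8
Step 3: y^k = -16.8, reduced costs: (103.8, 70.2)
  x^k = (0.0, 0.0), subgradient = b - a^T x = 13.0
  y^{k+1} = -16.8 + 0.2*13.0 = -14.2
Dual objective at y_3 = -14.2: reduced costs (88.2, 59.8), box minimizer x = (0.0, 0.0)
g(y_3) = b*y + (c1 - a1*y)*x1 + (c2 - a2*y)*x2 = 13*(-14.2) + 88.2*0.0 + 59.8*0.0 = -184.6 + 0.0 + 0.0 = -184.6


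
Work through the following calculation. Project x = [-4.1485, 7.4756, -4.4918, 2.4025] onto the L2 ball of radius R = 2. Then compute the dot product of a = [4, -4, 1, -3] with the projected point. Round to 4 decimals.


Step 1: Compute ||x|| (intermediates to 6 decimals).
||x|| = sqrt((-4.1485)^2 + 7.4756^2 + (-4.4918)^2 + 2.4025^2) = 9.952031
Step 2: Project.
Since ||x|| > R, scale = R/||x|| = 2/9.952031 = 0.200964, proj(x) = scale * x
proj(x) = [-0.833699, 1.502326, -0.90269, 0.482816]
Step 3: Dot product.
a^T * proj(x) = 4*(-0.833699) - 4*1.502326 + 1*(-0.90269) - 3*0.482816 = -11.6952


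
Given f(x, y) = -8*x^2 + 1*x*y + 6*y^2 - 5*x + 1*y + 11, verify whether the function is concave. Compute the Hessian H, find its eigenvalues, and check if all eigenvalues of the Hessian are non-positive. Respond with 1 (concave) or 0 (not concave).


The Hessian of f(x,y) = -8*x^2 + 1*x*y + 6*y^2 - 5*x + 1*y + 11 is:
H = [[-16, 1], [1, 12]]
Trace = -16 + 12 = -4
Determinant = -16*12 - (1)^2 = -193
Discriminant = (-4)^2 - 4*-193 = 788.0
Eigenvalues: lambda_1 = -16.0357, lambda_2 = 12.0357
The function is not concave.

0


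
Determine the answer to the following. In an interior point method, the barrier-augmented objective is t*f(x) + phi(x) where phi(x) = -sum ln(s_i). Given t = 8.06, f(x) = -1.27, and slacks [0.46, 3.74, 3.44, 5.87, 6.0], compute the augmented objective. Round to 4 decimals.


Step 1: Compute log-barrier.
ln values: [-0.7765, 1.3191, 1.2355, 1.7699, 1.7918]
phi = -(-0.7765 + 1.3191 + 1.2355 + 1.7699 + 1.7918) = -5.3396
Step 2: Compute augmented objective.
t*f(x) = 8.06*-1.27 = -10.2362
Total = -10.2362 - 5.3396 = -15.5758


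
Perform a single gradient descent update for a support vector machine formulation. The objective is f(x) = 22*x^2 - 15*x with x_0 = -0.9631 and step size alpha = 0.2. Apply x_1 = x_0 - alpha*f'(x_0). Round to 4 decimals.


We compute the gradient at x_0 and apply the update.
f'(x) = 44*x - 15
f'(-0.9631) = 44*-0.9631 - 15 = -57.3764
x_1 = -0.9631 - 0.2*-57.3764 = 10.5122


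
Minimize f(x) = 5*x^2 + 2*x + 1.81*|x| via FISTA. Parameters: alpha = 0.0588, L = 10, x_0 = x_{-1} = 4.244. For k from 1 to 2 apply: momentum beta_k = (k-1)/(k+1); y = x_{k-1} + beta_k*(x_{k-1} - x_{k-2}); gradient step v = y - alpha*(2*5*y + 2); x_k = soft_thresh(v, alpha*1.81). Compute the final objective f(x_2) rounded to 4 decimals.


FISTA on f(x) = 5*x^2 + 2*x + 1.81*|x|
L = 10, alpha = 0.0588
Iteration 1: beta = 0.0, y = 4.244 + 0.0*(4.244 - 4.244) = 4.244
  grad(y) = 44.44, v = y - alpha*grad = 1.6309
  prox(v) = soft_thresh(1.6309, 0.1064) = 1.5245
Iteration 2: beta = 0.3333, y = 1.5245 + 0.3333*(1.5245 - 4.244) = 0.618
  grad(y) = 8.18, v = y - alpha*grad = 0.137
  prox(v) = soft_thresh(0.137, 0.1064) = 0.0306
f(x_2) = 5*0.0306^2 + 2*0.0306 + 1.81*|0.0306| = 0.1212


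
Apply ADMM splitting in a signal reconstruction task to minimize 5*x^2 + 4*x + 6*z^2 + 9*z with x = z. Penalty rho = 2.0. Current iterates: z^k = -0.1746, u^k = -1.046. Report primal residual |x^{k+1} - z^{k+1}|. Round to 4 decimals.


ADMM iteration with rho = 2.0, z^k = -0.1746, u^k = -1.046
Step 1: x-update.
Minimize 5*x^2 + 4*x + (2.0/2)*(x + 0.1746 - 1.046)^2
FOC: (2*5 + 2.0)*x = -4 + 2.0*(-0.1746 + 1.046)
x^{k+1} = -0.1881
Step 2: z-update.
Minimize 6*z^2 + 9*z + (2.0/2)*(-0.1881 - z - 1.046)^2
FOC: (2*6 + 2.0)*z = -9 + 2.0*(-0.1881 - 1.046)
z^{k+1} = -0.8192
Step 3: u-update.
u^{k+1} = -1.046 - 0.1881 + 0.8192 = -0.4149
Step 4: Primal residual = |-0.1881 + 0.8192| = 0.6311


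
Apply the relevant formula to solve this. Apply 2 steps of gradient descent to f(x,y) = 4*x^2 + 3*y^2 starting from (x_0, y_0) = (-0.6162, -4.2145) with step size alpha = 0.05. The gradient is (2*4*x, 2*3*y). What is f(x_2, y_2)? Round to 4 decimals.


Gradient descent on f(x,y) = 4*x^2 + 3*y^2.
Starting point: (-0.6162, -4.2145), alpha = 0.05
Step 1: grad_x = 2*4*-0.6162 = -4.9296, grad_y = 2*3*-4.2145 = -25.287
  x_1 = -0.6162 - 0.05*-4.9296 = -0.3697
  y_1 = -4.2145 - 0.05*-25.287 = -2.9502
Step 2: grad_x = 2*4*-0.3697 = -2.9578, grad_y = 2*3*-2.9502 = -17.7009
  x_2 = -0.3697 - 0.05*-2.9578 = -0.2218
  y_2 = -2.9502 - 0.05*-17.7009 = -2.0651
f(-0.2218, -2.0651) = 4*(-0.2218)^2 + 3*(-2.0651)^2 = 12.9908


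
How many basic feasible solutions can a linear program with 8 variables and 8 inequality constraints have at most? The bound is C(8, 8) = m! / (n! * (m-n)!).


Each vertex corresponds to some choice of n active constraints out of m, so the number of vertices is at most C(m, n) = m! / (n!(m-n)!).
m = 8, n = 8
Numerator: 8 * 7 * 6 * 5 * 4 * 3 * 2 * 1
Denominator: 8! = 40320
C(8, 8) = 1


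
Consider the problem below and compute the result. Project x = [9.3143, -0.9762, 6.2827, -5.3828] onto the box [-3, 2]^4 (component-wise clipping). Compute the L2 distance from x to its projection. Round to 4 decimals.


Project each component onto [-3, 2].
clip(9.3143) = 2.0, clip(-0.9762) = -0.9762, clip(6.2827) = 2.0, clip(-5.3828) = -3.0
Projection = [2.0, -0.9762, 2.0, -3.0]
Squared diffs: [53.499, 0.0, 18.3415, 5.6777]
Distance = sqrt(77.5182) = 8.8044


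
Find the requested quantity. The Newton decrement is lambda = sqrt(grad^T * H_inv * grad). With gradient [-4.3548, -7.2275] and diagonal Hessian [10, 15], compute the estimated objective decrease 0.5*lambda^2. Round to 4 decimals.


Step 1: H is diagonal, so H^(-1) * g = [-0.4355, -0.4818].
Step 2: g^T H^(-1) g = sum_i g_i^2 / H_ii
  = (-4.3548)^2/10 + (-7.2275)^2/15
  = 1.8964 + 3.4825 = 5.3789
Step 3: Objective decrease = 0.5 * g^T H^(-1) g = 2.6894


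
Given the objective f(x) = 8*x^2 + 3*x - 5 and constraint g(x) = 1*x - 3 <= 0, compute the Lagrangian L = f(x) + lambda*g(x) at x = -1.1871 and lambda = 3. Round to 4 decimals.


Step 1: Evaluate f(x).
f(-1.1871) = 8*(-1.1871)^2 + 3*(-1.1871) - 5 = 2.7124
Step 2: Evaluate g(x).
g(-1.1871) = 1*-1.1871 - 3 = -4.1871
Step 3: Compute Lagrangian.
L = 2.7124 + 3*-4.1871 = -9.8489


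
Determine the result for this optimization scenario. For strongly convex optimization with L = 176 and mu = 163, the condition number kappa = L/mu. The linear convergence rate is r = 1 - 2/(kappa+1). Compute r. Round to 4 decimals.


Step 1: Compute the condition number.
kappa = L/mu = 176/163 = 1.0798
Step 2: Compute the convergence rate.
r = 1 - 2/(kappa + 1) = 1 - 2*mu/(L + mu) = (L - mu)/(L + mu) = 13/339 = 0.0383


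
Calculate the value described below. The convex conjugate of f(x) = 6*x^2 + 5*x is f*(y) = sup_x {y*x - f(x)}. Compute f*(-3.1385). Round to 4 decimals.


f*(y) = sup_x {y*x - a*x^2 - b*x} = sup_x {(y-b)*x - a*x^2}
FOC: (y - b) - 2a*x = 0 => x* = (y - b)/(2a)
x* = (-3.1385 - 5)/(2*6) = -0.6782
f*(-3.1385) = (y-b)^2/(4a) = (-3.1385 - 5)^2/(4*6)
= 66.2352/24 = 2.7598


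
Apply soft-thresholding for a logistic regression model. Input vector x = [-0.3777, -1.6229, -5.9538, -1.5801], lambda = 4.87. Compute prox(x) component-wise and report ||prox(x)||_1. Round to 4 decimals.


Soft-thresholding with lambda = 4.87:
prox(-0.3777) = sign(-0.3777)*max(|-0.3777| - 4.87, 0) = 0.0
prox(-1.6229) = sign(-1.6229)*max(|-1.6229| - 4.87, 0) = 0.0
prox(-5.9538) = sign(-5.9538)*max(|-5.9538| - 4.87, 0) = -1.0838
prox(-1.5801) = sign(-1.5801)*max(|-1.5801| - 4.87, 0) = 0.0
prox(x) = [0.0, 0.0, -1.0838, 0.0]
||prox(x)||_1 = 0.0 + 0.0 + 1.0838 + 0.0 = 1.0838


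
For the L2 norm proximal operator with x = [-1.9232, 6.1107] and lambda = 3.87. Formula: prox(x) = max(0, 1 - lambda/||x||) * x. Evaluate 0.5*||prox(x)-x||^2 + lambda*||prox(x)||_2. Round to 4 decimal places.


Step 1: Compute ||x||.
||x|| = 6.4062
Step 2: Compute scaling factor.
scale = max(0, 1 - 3.87/6.4062) = 0.3959
Step 3: prox(x) = [-0.7614, 2.4192]
||prox(x)|| = 2.5362
Step 4: Proximal objective.
0.5*||prox-x||^2 = 7.4885
lambda*||prox|| = 9.8151
Total = 17.3035


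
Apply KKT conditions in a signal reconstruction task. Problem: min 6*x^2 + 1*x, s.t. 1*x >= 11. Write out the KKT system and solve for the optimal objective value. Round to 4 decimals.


Step 1: Try lambda = 0 (constraint inactive).
x_unc = -1/(2*6) = -0.0833
Check: 1*-0.0833 = -0.0833 < 11 -- violated!
Step 2: Constraint must be active: 1*x = 11
x* = 11/1 = 11.0
lambda = (2*6*11.0 + 1)/1 = 133.0
Step 3: Compute optimal value.
f(x*) = 6*11.0^2 + 1*11.0 = 737.0


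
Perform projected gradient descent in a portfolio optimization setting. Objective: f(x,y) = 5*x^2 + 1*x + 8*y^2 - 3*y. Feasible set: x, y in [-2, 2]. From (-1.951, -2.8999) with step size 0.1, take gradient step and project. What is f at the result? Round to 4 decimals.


Step 1: Compute gradient at (-1.951, -2.8999).
grad_x = 2*5*-1.951 + 1 = -18.51
grad_y = 2*8*-2.8999 - 3 = -49.3984
Step 2: Gradient step.
x_raw = -1.951 - 0.1*-18.51 = -0.1
y_raw = -2.8999 - 0.1*-49.3984 = 2.0399
Step 3: Project onto [-2, 2].
x_proj = clip(-0.1) = -0.1
y_proj = clip(2.0399) = 2.0
Step 4: Evaluate f.
f(-0.1, 2.0) = 25.95


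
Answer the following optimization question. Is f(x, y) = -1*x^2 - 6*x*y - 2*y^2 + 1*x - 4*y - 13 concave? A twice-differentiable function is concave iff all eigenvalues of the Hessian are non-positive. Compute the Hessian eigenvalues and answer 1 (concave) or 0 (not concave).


The Hessian of f(x,y) = -1*x^2 - 6*x*y - 2*y^2 + 1*x - 4*y - 13 is:
H = [[-2, -6], [-6, -4]]
Trace = -2 - 4 = -6
Determinant = -2*-4 - (-6)^2 = -28
Discriminant = (-6)^2 - 4*-28 = 148.0
Eigenvalues: lambda_1 = -9.0828, lambda_2 = 3.0828
The function is not concave.

0


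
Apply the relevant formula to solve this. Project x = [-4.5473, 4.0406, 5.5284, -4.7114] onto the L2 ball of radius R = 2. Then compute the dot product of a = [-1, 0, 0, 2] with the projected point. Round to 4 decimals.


Step 1: Compute ||x|| (intermediates to 6 decimals).
||x|| = sqrt((-4.5473)^2 + 4.0406^2 + 5.5284^2 + (-4.7114)^2) = 9.474433
Step 2: Project.
Since ||x|| > R, scale = R/||x|| = 2/9.474433 = 0.211094, proj(x) = scale * x
proj(x) = [-0.959908, 0.852946, 1.167012, -0.994548]
Step 3: Dot product.
a^T * proj(x) = -1*(-0.959908) + 0*0.852946 + 0*1.167012 + 2*(-0.994548) = -1.0292


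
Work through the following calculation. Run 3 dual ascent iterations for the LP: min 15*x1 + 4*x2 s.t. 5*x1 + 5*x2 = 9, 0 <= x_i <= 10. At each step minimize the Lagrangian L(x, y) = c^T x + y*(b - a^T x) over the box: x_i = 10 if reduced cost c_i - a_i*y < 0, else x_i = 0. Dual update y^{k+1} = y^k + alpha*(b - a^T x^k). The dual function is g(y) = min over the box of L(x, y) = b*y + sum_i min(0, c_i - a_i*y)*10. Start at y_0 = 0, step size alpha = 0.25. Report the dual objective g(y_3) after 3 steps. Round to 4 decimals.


Dual ascent for LP: min 15*x1 + 4*x2, 5*x1 + 5*x2 = 9, 0 <= x_i <= 10
Step 1: y^k = 0.0, reduced costs: (15.0, 4.0)
  x^k = (0.0, 0.0), subgradient = b - a^T x = 9.0
  y^{k+1} = 0.0 + 0.25*9.0 = 2.25
Step 2: y^k = 2.25, reduced costs: (3.75, -7.25)
  x^k = (0.0, 10.0), subgradient = b - a^T x = -41.0
  y^{k+1} = 2.25 + 0.25*-41.0 = -8.0
Step 3: y^k = -8.0, reduced costs: (55.0, 44.0)
  x^k = (0.0, 0.0), subgradient = b - a^T x = 9.0
  y^{k+1} = -8.0 + 0.25*9.0 = -5.75
Dual objective at y_3 = -5.75: reduced costs (43.75, 32.75), box minimizer x = (0.0, 0.0)
g(y_3) = b*y + (c1 - a1*y)*x1 + (c2 - a2*y)*x2 = 9*(-5.75) + 43.75*0.0 + 32.75*0.0 = -51.75 + 0.0 + 0.0 = -51.75


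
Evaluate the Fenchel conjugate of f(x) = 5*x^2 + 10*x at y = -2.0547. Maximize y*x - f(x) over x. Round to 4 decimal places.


f*(y) = sup_x {y*x - a*x^2 - b*x} = sup_x {(y-b)*x - a*x^2}
FOC: (y - b) - 2a*x = 0 => x* = (y - b)/(2a)
x* = (-2.0547 - 10)/(2*5) = -1.2055
f*(-2.0547) = (y-b)^2/(4a) = (-2.0547 - 10)^2/(4*5)
= 145.3158/20 = 7.2658


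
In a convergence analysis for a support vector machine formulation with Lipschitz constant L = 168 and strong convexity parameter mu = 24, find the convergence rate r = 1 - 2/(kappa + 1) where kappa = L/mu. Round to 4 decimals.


Step 1: Compute the condition number.
kappa = L/mu = 168/24 = 7.0
Step 2: Compute the convergence rate.
r = 1 - 2/(kappa + 1) = 1 - 2*mu/(L + mu) = (L - mu)/(L + mu) = 144/192 = 0.75


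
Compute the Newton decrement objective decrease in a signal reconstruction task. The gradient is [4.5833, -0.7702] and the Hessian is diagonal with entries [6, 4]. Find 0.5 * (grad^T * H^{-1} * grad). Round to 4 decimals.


Step 1: H is diagonal, so H^(-1) * g = [0.7639, -0.1926].
Step 2: g^T H^(-1) g = sum_i g_i^2 / H_ii
  = (4.5833)^2/6 + (-0.7702)^2/4
  = 3.5011 + 0.1483 = 3.6494
Step 3: Objective decrease = 0.5 * g^T H^(-1) g = 1.8247


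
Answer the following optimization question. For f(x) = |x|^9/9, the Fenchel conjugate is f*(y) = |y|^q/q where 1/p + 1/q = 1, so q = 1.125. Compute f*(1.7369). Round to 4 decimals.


The conjugate exponent q satisfies 1/p + 1/q = 1.
p = 9, so q = 9/(9 - 1) = 1.125
|y|^q = 1.7369^1.125 = 1.861
f*(1.7369) = 1.861 / 1.125 = 1.6542


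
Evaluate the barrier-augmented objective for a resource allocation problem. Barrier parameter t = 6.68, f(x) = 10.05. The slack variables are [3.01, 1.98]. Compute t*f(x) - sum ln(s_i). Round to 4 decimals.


Step 1: Compute log-barrier.
ln values: [1.1019, 0.6831]
phi = -(1.1019 + 0.6831) = -1.785
Step 2: Compute augmented objective.
t*f(x) = 6.68*10.05 = 67.134
Total = 67.134 - 1.785 = 65.349


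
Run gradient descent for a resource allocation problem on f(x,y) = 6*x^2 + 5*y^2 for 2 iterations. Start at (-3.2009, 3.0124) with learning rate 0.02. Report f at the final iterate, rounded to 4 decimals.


Gradient descent on f(x,y) = 6*x^2 + 5*y^2.
Starting point: (-3.2009, 3.0124), alpha = 0.02
Step 1: grad_x = 2*6*-3.2009 = -38.4108, grad_y = 2*5*3.0124 = 30.124
  x_1 = -3.2009 - 0.02*-38.4108 = -2.4327
  y_1 = 3.0124 - 0.02*30.124 = 2.4099
Step 2: grad_x = 2*6*-2.4327 = -29.1922, grad_y = 2*5*2.4099 = 24.0992
  x_2 = -2.4327 - 0.02*-29.1922 = -1.8488
  y_2 = 2.4099 - 0.02*24.0992 = 1.9279
f(-1.8488, 1.9279) = 6*(-1.8488)^2 + 5*1.9279^2 = 39.0939


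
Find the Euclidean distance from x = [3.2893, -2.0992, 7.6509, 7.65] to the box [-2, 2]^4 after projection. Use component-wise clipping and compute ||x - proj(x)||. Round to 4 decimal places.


Project each component onto [-2, 2].
clip(3.2893) = 2.0, clip(-2.0992) = -2.0, clip(7.6509) = 2.0, clip(7.65) = 2.0
Projection = [2.0, -2.0, 2.0, 2.0]
Squared diffs: [1.6623, 0.0098, 31.9327, 31.9225]
Distance = sqrt(65.5273) = 8.0949


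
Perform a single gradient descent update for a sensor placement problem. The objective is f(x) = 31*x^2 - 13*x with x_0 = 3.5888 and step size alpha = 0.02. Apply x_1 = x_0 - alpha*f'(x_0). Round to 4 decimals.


We compute the gradient at x_0 and apply the update.
f'(x) = 62*x - 13
f'(3.5888) = 62*3.5888 - 13 = 209.5056
x_1 = 3.5888 - 0.02*209.5056 = -0.6013


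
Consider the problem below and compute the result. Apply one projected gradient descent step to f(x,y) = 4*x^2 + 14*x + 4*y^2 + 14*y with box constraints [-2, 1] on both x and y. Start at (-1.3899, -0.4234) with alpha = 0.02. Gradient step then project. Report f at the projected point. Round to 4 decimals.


Step 1: Compute gradient at (-1.3899, -0.4234).
grad_x = 2*4*-1.3899 + 14 = 2.8808
grad_y = 2*4*-0.4234 + 14 = 10.6128
Step 2: Gradient step.
x_raw = -1.3899 - 0.02*2.8808 = -1.4475
y_raw = -0.4234 - 0.02*10.6128 = -0.6357
Step 3: Project onto [-2, 1].
x_proj = clip(-1.4475) = -1.4475
y_proj = clip(-0.6357) = -0.6357
Step 4: Evaluate f.
f(-1.4475, -0.6357) = -19.167


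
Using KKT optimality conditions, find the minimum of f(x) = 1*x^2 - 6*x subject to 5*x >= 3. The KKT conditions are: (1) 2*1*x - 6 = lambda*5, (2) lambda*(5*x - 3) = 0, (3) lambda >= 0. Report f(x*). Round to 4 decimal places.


Step 1: Try lambda = 0 (constraint inactive).
Stationarity: 2*1*x - 6 = 0
x* = 6/(2*1) = 3.0
Check constraint: 5*3.0 = 15.0 >= 3 -- satisfied.
Step 2: Compute optimal value.
f(x*) = 1*3.0^2 - 6*3.0 = -9.0


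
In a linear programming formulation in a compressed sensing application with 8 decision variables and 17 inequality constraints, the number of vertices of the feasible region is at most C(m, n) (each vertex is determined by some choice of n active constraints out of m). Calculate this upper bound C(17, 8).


Each vertex corresponds to some choice of n active constraints out of m, so the number of vertices is at most C(m, n) = m! / (n!(m-n)!).
m = 17, n = 8
Numerator: 17 * 16 * 15 * 14 * 13 * 12 * 11 * 10
Denominator: 8! = 40320
C(17, 8) = 24310


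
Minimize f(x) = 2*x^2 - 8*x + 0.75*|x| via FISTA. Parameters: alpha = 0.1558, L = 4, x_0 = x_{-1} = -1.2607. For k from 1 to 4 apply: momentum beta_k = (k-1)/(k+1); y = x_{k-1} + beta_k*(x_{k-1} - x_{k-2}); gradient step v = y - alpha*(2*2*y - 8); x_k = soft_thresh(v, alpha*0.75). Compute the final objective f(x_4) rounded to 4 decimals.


FISTA on f(x) = 2*x^2 - 8*x + 0.75*|x|
L = 4, alpha = 0.1558
Iteration 1: beta = 0.0, y = -1.2607 + 0.0*(-1.2607 + 1.2607) = -1.2607
  grad(y) = -13.0428, v = y - alpha*grad = 0.7714
  prox(v) = soft_thresh(0.7714, 0.1169) = 0.6545
Iteration 2: beta = 0.3333, y = 0.6545 + 0.3333*(0.6545 + 1.2607) = 1.2929
  grad(y) = -2.8283, v = y - alpha*grad = 1.7336
  prox(v) = soft_thresh(1.7336, 0.1169) = 1.6167
Iteration 3: beta = 0.5, y = 1.6167 + 0.5*(1.6167 - 0.6545) = 2.0978
  grad(y) = 0.3913, v = y - alpha*grad = 2.0369
  prox(v) = soft_thresh(2.0369, 0.1169) = 1.92
Iteration 4: beta = 0.6, y = 1.92 + 0.6*(1.92 - 1.6167) = 2.102
  grad(y) = 0.4079, v = y - alpha*grad = 2.0384
  prox(v) = soft_thresh(2.0384, 0.1169) = 1.9216
f(x_4) = 2*1.9216^2 - 8*1.9216 + 0.75*|1.9216| = -6.5465


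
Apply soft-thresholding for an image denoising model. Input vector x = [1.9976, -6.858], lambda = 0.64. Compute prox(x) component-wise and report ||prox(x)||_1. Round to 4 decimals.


Soft-thresholding with lambda = 0.64:
prox(1.9976) = sign(1.9976)*max(|1.9976| - 0.64, 0) = 1.3576
prox(-6.858) = sign(-6.858)*max(|-6.858| - 0.64, 0) = -6.218
prox(x) = [1.3576, -6.218]
||prox(x)||_1 = 1.3576 + 6.218 = 7.5756


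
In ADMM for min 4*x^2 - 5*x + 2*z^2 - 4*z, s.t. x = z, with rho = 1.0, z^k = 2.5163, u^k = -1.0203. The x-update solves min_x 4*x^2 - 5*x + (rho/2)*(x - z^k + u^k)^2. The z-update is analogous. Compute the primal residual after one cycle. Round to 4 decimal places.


ADMM iteration with rho = 1.0, z^k = 2.5163, u^k = -1.0203
Step 1: x-update.
Minimize 4*x^2 - 5*x + (1.0/2)*(x - 2.5163 - 1.0203)^2
FOC: (2*4 + 1.0)*x = 5 + 1.0*(2.5163 + 1.0203)
x^{k+1} = 0.9485
Step 2: z-update.
Minimize 2*z^2 - 4*z + (1.0/2)*(0.9485 - z - 1.0203)^2
FOC: (2*2 + 1.0)*z = 4 + 1.0*(0.9485 - 1.0203)
z^{k+1} = 0.7856
Step 3: u-update.
u^{k+1} = -1.0203 + 0.9485 - 0.7856 = -0.8574
Step 4: Primal residual = |0.9485 - 0.7856| = 0.1629


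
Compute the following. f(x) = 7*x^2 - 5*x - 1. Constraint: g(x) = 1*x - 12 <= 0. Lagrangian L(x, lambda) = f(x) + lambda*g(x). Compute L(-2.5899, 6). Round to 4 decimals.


Step 1: Evaluate f(x).
f(-2.5899) = 7*(-2.5899)^2 - 5*(-2.5899) - 1 = 58.9026
Step 2: Evaluate g(x).
g(-2.5899) = 1*-2.5899 - 12 = -14.5899
Step 3: Compute Lagrangian.
L = 58.9026 + 6*-14.5899 = -28.6368


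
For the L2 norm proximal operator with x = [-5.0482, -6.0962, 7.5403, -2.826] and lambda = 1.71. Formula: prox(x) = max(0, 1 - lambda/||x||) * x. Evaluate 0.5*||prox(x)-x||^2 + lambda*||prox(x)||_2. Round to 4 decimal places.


Step 1: Compute ||x||.
||x|| = 11.2912
Step 2: Compute scaling factor.
scale = max(0, 1 - 1.71/11.2912) = 0.8486
Step 3: prox(x) = [-4.2837, -5.173, 6.3984, -2.398]
||prox(x)|| = 9.5812
Step 4: Proximal objective.
0.5*||prox-x||^2 = 1.4621
lambda*||prox|| = 16.3839
Total = 17.8458


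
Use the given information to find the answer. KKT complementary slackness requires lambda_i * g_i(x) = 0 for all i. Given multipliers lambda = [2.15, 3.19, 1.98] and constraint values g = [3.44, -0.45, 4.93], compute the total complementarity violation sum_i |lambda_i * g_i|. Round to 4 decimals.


KKT complementary slackness check:
lambda_1 * g_1 = 2.15 * 3.44 = 7.396
lambda_2 * g_2 = 3.19 * -0.45 = -1.4355
lambda_3 * g_3 = 1.98 * 4.93 = 9.7614
Total violation = 7.396 + 1.4355 + 9.7614 = 18.5929


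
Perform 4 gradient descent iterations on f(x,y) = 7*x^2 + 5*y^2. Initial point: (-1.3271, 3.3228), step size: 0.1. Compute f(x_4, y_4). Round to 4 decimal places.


Gradient descent on f(x,y) = 7*x^2 + 5*y^2.
Starting point: (-1.3271, 3.3228), alpha = 0.1
Step 1: grad_x = 2*7*-1.3271 = -18.5794, grad_y = 2*5*3.3228 = 33.228
  x_1 = -1.3271 - 0.1*-18.5794 = 0.5308
  y_1 = 3.3228 - 0.1*33.228 = -0.0
Step 2: grad_x = 2*7*0.5308 = 7.4318, grad_y = 2*5*-0.0 = -0.0
  x_2 = 0.5308 - 0.1*7.4318 = -0.2123
  y_2 = -0.0 - 0.1*-0.0 = 0.0
Step 3: grad_x = 2*7*-0.2123 = -2.9727, grad_y = 2*5*0.0 = 0.0
  x_3 = -0.2123 - 0.1*-2.9727 = 0.0849
  y_3 = 0.0 - 0.1*0.0 = 0.0
Step 4: grad_x = 2*7*0.0849 = 1.1891, grad_y = 2*5*0.0 = 0.0
  x_4 = 0.0849 - 0.1*1.1891 = -0.034
  y_4 = 0.0 - 0.1*0.0 = 0.0
f(-0.034, 0.0) = 7*(-0.034)^2 + 5*0.0^2 = 0.0081


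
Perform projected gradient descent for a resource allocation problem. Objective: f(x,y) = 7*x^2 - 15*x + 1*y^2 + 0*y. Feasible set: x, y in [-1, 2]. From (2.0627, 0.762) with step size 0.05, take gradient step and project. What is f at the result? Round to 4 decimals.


Step 1: Compute gradient at (2.0627, 0.762).
grad_x = 2*7*2.0627 - 15 = 13.8778
grad_y = 2*1*0.762 + 0 = 1.524
Step 2: Gradient step.
x_raw = 2.0627 - 0.05*13.8778 = 1.3688
y_raw = 0.762 - 0.05*1.524 = 0.6858
Step 3: Project onto [-1, 2].
x_proj = clip(1.3688) = 1.3688
y_proj = clip(0.6858) = 0.6858
Step 4: Evaluate f.
f(1.3688, 0.6858) = -6.9463


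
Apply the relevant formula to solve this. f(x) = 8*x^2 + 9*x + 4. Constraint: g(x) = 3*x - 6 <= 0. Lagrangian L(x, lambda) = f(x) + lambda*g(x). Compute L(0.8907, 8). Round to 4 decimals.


Step 1: Evaluate f(x).
f(0.8907) = 8*0.8907^2 + 9*0.8907 + 4 = 18.3631
Step 2: Evaluate g(x).
g(0.8907) = 3*0.8907 - 6 = -3.3279
Step 3: Compute Lagrangian.
L = 18.3631 + 8*-3.3279 = -8.2601


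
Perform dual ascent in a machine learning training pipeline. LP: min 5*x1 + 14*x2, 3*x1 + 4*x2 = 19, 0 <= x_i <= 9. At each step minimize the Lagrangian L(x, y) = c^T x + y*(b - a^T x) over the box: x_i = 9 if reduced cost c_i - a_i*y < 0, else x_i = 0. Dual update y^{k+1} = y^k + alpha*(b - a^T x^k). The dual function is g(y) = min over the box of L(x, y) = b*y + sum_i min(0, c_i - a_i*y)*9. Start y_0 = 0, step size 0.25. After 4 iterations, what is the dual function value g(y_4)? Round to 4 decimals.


Dual ascent for LP: min 5*x1 + 14*x2, 3*x1 + 4*x2 = 19, 0 <= x_i <= 9
Step 1: y^k = 0.0, reduced costs: (5.0, 14.0)
  x^k = (0.0, 0.0), subgradient = b - a^T x = 19.0
  y^{k+1} = 0.0 + 0.25*19.0 = 4.75
Step 2: y^k = 4.75, reduced costs: (-9.25, -5.0)
  x^k = (9.0, 9.0), subgradient = b - a^T x = -44.0
  y^{k+1} = 4.75 + 0.25*-44.0 = -6.25
Step 3: y^k = -6.25, reduced costs: (23.75, 39.0)
  x^k = (0.0, 0.0), subgradient = b - a^T x = 19.0
  y^{k+1} = -6.25 + 0.25*19.0 = -1.5
Step 4: y^k = -1.5, reduced costs: (9.5, 20.0)
  x^k = (0.0, 0.0), subgradient = b - a^T x = 19.0
  y^{k+1} = -1.5 + 0.25*19.0 = 3.25
Dual objective at y_4 = 3.25: reduced costs (-4.75, 1.0), box minimizer x = (9.0, 0.0)
g(y_4) = b*y + (c1 - a1*y)*x1 + (c2 - a2*y)*x2 = 19*3.25 + (-4.75)*9.0 + 1.0*0.0 = 61.75 - 42.75 + 0.0 = 19.0


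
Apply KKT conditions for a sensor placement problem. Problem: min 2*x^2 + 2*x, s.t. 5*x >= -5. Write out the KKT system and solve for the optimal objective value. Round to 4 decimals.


Step 1: Try lambda = 0 (constraint inactive).
Stationarity: 2*2*x + 2 = 0
x* = -2/(2*2) = -0.5
Check constraint: 5*-0.5 = -2.5 >= -5 -- satisfied.
Step 2: Compute optimal value.
f(x*) = 2*(-0.5)^2 + 2*(-0.5) = -0.5


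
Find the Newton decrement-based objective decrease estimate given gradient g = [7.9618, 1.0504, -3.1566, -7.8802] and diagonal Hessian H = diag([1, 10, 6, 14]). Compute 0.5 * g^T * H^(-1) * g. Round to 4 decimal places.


Step 1: H is diagonal, so H^(-1) * g = [7.9618, 0.105, -0.5261, -0.5629].
Step 2: g^T H^(-1) g = sum_i g_i^2 / H_ii
  = (7.9618)^2/1 + (1.0504)^2/10 + (-3.1566)^2/6 + (-7.8802)^2/14
  = 63.3903 + 0.1103 + 1.6607 + 4.4355 = 69.5968
Step 3: Objective decrease = 0.5 * g^T H^(-1) g = 34.7984


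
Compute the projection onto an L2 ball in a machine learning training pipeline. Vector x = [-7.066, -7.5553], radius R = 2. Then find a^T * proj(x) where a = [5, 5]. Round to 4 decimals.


Step 1: Compute ||x|| (intermediates to 6 decimals).
||x|| = sqrt((-7.066)^2 + (-7.5553)^2) = 10.344608
Step 2: Project.
Since ||x|| > R, scale = R/||x|| = 2/10.344608 = 0.193337, proj(x) = scale * x
proj(x) = [-1.366119, -1.460719]
Step 3: Dot product.
a^T * proj(x) = 5*(-1.366119) + 5*(-1.460719) = -14.1342


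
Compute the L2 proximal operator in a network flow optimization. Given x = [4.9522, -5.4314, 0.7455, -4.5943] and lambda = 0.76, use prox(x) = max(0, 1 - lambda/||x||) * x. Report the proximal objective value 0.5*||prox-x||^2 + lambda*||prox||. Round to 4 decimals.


Step 1: Compute ||x||.
||x|| = 8.6999
Step 2: Compute scaling factor.
scale = max(0, 1 - 0.76/8.6999) = 0.9126
Step 3: prox(x) = [4.5196, -4.9569, 0.6804, -4.193]
||prox(x)|| = 7.9399
Step 4: Proximal objective.
0.5*||prox-x||^2 = 0.2888
lambda*||prox|| = 6.0343
Total = 6.3231


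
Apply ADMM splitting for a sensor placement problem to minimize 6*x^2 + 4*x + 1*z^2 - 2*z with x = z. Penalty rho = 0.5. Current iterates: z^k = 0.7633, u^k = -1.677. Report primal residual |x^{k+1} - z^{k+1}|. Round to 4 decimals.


ADMM iteration with rho = 0.5, z^k = 0.7633, u^k = -1.677
Step 1: x-update.
Minimize 6*x^2 + 4*x + (0.5/2)*(x - 0.7633 - 1.677)^2
FOC: (2*6 + 0.5)*x = -4 + 0.5*(0.7633 + 1.677)
x^{k+1} = -0.2224
Step 2: z-update.
Minimize 1*z^2 - 2*z + (0.5/2)*(-0.2224 - z - 1.677)^2
FOC: (2*1 + 0.5)*z = 2 + 0.5*(-0.2224 - 1.677)
z^{k+1} = 0.4201
Step 3: u-update.
u^{k+1} = -1.677 - 0.2224 - 0.4201 = -2.3195
Step 4: Primal residual = |-0.2224 - 0.4201| = 0.6425


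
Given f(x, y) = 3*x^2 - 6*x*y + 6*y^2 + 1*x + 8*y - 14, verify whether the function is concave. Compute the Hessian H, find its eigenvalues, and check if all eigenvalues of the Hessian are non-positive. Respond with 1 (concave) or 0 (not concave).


The Hessian of f(x,y) = 3*x^2 - 6*x*y + 6*y^2 + 1*x + 8*y - 14 is:
H = [[6, -6], [-6, 12]]
Trace = 6 + 12 = 18
Determinant = 6*12 - (-6)^2 = 36
Discriminant = (18)^2 - 4*36 = 180.0
Eigenvalues: lambda_1 = 2.2918, lambda_2 = 15.7082
The function is not concave.

0


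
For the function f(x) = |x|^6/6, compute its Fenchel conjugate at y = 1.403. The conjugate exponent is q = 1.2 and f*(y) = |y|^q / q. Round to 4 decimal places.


The conjugate exponent q satisfies 1/p + 1/q = 1.
p = 6, so q = 6/(6 - 1) = 1.2
|y|^q = 1.403^1.2 = 1.5013
f*(1.403) = 1.5013 / 1.2 = 1.2511


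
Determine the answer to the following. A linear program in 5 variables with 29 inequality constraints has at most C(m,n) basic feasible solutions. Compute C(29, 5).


Each vertex corresponds to some choice of n active constraints out of m, so the number of vertices is at most C(m, n) = m! / (n!(m-n)!).
m = 29, n = 5
Numerator: 29 * 28 * 27 * 26 * 25
Denominator: 5! = 120
C(29, 5) = 118755


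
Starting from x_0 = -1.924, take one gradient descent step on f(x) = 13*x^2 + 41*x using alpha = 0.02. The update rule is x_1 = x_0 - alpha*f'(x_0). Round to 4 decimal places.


We compute the gradient at x_0 and apply the update.
f'(x) = 26*x + 41
f'(-1.924) = 26*-1.924 + 41 = -9.024
x_1 = -1.924 - 0.02*-9.024 = -1.7435


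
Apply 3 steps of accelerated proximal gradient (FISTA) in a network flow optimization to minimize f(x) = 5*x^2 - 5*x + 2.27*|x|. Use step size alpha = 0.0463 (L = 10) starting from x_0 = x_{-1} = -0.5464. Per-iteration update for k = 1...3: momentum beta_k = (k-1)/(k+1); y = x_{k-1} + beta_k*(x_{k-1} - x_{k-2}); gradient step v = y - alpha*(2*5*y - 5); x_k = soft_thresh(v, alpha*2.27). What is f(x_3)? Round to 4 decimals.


FISTA on f(x) = 5*x^2 - 5*x + 2.27*|x|
L = 10, alpha = 0.0463
Iteration 1: beta = 0.0, y = -0.5464 + 0.0*(-0.5464 + 0.5464) = -0.5464
  grad(y) = -10.464, v = y - alpha*grad = -0.0619
  prox(v) = soft_thresh(-0.0619, 0.1051) = 0.0
Iteration 2: beta = 0.3333, y = 0.0 + 0.3333*(0.0 + 0.5464) = 0.1821
  grad(y) = -3.1787, v = y - alpha*grad = 0.3293
  prox(v) = soft_thresh(0.3293, 0.1051) = 0.2242
Iteration 3: beta = 0.5, y = 0.2242 + 0.5*(0.2242 - 0.0) = 0.3363
  grad(y) = -1.6369, v = y - alpha*grad = 0.4121
  prox(v) = soft_thresh(0.4121, 0.1051) = 0.307
f(x_3) = 5*0.307^2 - 5*0.307 + 2.27*|0.307| = -0.3669


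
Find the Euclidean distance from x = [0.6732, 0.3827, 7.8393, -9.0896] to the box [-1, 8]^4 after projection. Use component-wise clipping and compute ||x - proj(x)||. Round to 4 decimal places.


Project each component onto [-1, 8].
clip(0.6732) = 0.6732, clip(0.3827) = 0.3827, clip(7.8393) = 7.8393, clip(-9.0896) = -1.0
Projection = [0.6732, 0.3827, 7.8393, -1.0]
Squared diffs: [0.0, 0.0, 0.0, 65.4416]
Distance = sqrt(65.4416) = 8.0896


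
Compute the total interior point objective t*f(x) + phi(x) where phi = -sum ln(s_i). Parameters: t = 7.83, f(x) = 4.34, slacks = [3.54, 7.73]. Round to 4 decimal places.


Step 1: Compute log-barrier.
ln values: [1.2641, 2.0451]
phi = -(1.2641 + 2.0451) = -3.3092
Step 2: Compute augmented objective.
t*f(x) = 7.83*4.34 = 33.9822
Total = 33.9822 - 3.3092 = 30.673


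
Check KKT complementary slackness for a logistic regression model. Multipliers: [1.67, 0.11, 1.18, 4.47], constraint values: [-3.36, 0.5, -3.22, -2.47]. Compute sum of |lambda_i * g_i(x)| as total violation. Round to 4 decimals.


KKT complementary slackness check:
lambda_1 * g_1 = 1.67 * -3.36 = -5.6112
lambda_2 * g_2 = 0.11 * 0.5 = 0.055
lambda_3 * g_3 = 1.18 * -3.22 = -3.7996
lambda_4 * g_4 = 4.47 * -2.47 = -11.0409
Total violation = 5.6112 + 0.055 + 3.7996 + 11.0409 = 20.5067


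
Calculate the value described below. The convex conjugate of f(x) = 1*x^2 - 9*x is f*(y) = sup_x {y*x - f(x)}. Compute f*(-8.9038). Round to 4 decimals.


f*(y) = sup_x {y*x - a*x^2 - b*x} = sup_x {(y-b)*x - a*x^2}
FOC: (y - b) - 2a*x = 0 => x* = (y - b)/(2a)
x* = (-8.9038 + 9)/(2*1) = 0.0481
f*(-8.9038) = (y-b)^2/(4a) = (-8.9038 + 9)^2/(4*1)
= 0.0093/4 = 0.0023


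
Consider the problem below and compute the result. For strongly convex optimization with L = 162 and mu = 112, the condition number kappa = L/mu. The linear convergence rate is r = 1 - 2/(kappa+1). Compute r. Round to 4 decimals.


Step 1: Compute the condition number.
kappa = L/mu = 162/112 = 1.4464
Step 2: Compute the convergence rate.
r = 1 - 2/(kappa + 1) = 1 - 2*mu/(L + mu) = (L - mu)/(L + mu) = 50/274 = 0.1825


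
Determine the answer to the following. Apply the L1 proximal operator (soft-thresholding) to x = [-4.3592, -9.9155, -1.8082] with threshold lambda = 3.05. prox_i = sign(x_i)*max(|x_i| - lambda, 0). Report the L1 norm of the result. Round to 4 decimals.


Soft-thresholding with lambda = 3.05:
prox(-4.3592) = sign(-4.3592)*max(|-4.3592| - 3.05, 0) = -1.3092
prox(-9.9155) = sign(-9.9155)*max(|-9.9155| - 3.05, 0) = -6.8655
prox(-1.8082) = sign(-1.8082)*max(|-1.8082| - 3.05, 0) = 0.0
prox(x) = [-1.3092, -6.8655, 0.0]
||prox(x)||_1 = 1.3092 + 6.8655 + 0.0 = 8.1747
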